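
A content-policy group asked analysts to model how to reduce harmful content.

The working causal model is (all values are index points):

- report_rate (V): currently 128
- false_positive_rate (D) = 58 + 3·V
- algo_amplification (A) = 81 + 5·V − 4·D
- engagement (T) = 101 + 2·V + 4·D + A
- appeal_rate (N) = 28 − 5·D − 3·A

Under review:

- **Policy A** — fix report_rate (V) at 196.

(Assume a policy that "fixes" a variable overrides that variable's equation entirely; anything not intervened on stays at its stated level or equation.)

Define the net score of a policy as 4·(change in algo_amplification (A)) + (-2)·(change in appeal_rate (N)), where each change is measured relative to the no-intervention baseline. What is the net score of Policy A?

-2720

Baseline:
  V = 128
  D = 58 + 3·128 = 442
  A = 81 + 5·128 − 4·442 = -1047
  N = 28 − 5·442 − 3·(-1047) = 959
Policy A (V := 196):
  V = 196
  D = 58 + 3·196 = 646
  A = 81 + 5·196 − 4·646 = -1523
  N = 28 − 5·646 − 3·(-1523) = 1367
ΔA = -1523 − (-1047) = -476; ΔN = 1367 − 959 = 408
Score = 4·(-476) + (-2)·408 = -2720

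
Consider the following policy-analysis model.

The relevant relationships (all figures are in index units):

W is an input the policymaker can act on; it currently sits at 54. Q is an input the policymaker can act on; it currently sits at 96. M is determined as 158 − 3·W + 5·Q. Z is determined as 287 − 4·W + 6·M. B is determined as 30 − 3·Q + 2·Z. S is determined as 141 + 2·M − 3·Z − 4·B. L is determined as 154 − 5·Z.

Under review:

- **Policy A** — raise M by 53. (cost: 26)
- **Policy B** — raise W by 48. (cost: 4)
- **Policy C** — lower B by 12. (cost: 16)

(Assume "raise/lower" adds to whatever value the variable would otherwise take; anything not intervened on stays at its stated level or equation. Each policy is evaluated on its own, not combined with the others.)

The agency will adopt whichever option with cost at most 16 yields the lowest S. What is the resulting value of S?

-30024

Policy B (W + 48):
  W = 54 + 48 = 102
  Q = 96
  M = 158 − 3·102 + 5·96 = 332
  Z = 287 − 4·102 + 6·332 = 1871
  B = 30 − 3·96 + 2·1871 = 3484
  S = 141 + 2·332 − 3·1871 − 4·3484 = -18744
Policy C (B − 12):
  W = 54
  Q = 96
  M = 158 − 3·54 + 5·96 = 476
  Z = 287 − 4·54 + 6·476 = 2927
  B = 30 − 3·96 + 2·2927 (−12 from intervention) = 5584
  S = 141 + 2·476 − 3·2927 − 4·5584 = -30024
Comparing — Policy B: S=-18744, Policy C: S=-30024. Lowest is -30024 (Policy C).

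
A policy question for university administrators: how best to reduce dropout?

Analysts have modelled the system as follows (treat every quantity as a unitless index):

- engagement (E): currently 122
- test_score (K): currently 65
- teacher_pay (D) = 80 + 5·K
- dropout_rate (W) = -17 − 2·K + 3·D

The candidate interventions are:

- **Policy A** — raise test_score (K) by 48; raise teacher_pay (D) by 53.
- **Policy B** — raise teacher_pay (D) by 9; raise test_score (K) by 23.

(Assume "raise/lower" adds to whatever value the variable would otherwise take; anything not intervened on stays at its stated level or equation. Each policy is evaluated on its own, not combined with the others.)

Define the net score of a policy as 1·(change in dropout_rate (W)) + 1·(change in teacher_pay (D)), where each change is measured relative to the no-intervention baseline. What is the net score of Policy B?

450

Baseline:
  K = 65
  D = 80 + 5·65 = 405
  W = -17 − 2·65 + 3·405 = 1068
Policy B (D + 9, K + 23):
  K = 65 + 23 = 88
  D = 80 + 5·88 (+9 from intervention) = 529
  W = -17 − 2·88 + 3·529 = 1394
ΔW = 1394 − 1068 = 326; ΔD = 529 − 405 = 124
Score = 1·326 + 1·124 = 450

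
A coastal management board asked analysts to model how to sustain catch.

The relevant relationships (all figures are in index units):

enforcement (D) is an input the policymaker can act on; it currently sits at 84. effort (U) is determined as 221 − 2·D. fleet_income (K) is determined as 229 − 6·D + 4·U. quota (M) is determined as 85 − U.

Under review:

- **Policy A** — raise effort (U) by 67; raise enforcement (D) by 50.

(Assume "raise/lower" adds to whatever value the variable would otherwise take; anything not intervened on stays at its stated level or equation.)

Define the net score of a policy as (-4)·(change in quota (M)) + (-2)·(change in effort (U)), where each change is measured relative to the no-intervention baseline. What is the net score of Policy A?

Baseline:
  D = 84
  U = 221 − 2·84 = 53
  M = 85 − 53 = 32
Policy A (U + 67, D + 50):
  D = 84 + 50 = 134
  U = 221 − 2·134 (+67 from intervention) = 20
  M = 85 − 20 = 65
ΔM = 65 − 32 = 33; ΔU = 20 − 53 = -33
Score = (-4)·33 + (-2)·(-33) = -66

-66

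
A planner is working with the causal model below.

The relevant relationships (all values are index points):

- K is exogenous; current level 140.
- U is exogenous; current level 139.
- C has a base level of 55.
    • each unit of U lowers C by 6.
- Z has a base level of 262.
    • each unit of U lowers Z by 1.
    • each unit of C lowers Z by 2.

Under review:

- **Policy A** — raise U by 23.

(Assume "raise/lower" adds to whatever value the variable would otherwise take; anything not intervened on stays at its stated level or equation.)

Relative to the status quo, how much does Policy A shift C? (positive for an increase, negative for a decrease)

-138

Baseline:
  U = 139
  C = 55 − 6·139 = -779
Policy A (U + 23):
  U = 139 + 23 = 162
  C = 55 − 6·162 = -917
Change in C: -917 − (-779) = -138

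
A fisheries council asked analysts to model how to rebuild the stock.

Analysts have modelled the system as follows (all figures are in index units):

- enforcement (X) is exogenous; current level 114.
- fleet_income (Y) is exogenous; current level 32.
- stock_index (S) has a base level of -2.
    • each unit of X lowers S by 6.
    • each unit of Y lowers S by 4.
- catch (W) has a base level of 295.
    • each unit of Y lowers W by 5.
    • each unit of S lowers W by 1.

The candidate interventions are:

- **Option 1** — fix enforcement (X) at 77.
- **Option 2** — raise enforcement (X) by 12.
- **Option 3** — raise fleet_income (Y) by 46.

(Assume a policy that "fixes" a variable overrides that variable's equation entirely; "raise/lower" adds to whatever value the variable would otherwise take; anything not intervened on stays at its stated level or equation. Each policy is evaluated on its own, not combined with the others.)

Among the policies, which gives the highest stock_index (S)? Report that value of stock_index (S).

-592

Option 1 (X := 77):
  X = 77
  Y = 32
  S = -2 − 6·77 − 4·32 = -592
Option 2 (X + 12):
  X = 114 + 12 = 126
  Y = 32
  S = -2 − 6·126 − 4·32 = -886
Option 3 (Y + 46):
  X = 114
  Y = 32 + 46 = 78
  S = -2 − 6·114 − 4·78 = -998
Comparing — Option 1: S=-592, Option 2: S=-886, Option 3: S=-998. Highest is -592 (Option 1).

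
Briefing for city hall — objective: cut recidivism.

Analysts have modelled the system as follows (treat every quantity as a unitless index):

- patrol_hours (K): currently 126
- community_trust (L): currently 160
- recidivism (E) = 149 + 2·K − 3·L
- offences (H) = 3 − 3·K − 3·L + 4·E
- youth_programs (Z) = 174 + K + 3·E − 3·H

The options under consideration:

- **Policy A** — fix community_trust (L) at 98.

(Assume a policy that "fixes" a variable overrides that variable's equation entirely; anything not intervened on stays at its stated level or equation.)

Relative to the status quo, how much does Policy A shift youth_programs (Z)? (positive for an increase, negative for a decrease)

Baseline:
  K = 126
  L = 160
  E = 149 + 2·126 − 3·160 = -79
  H = 3 − 3·126 − 3·160 + 4·(-79) = -1171
  Z = 174 + 126 + 3·(-79) − 3·(-1171) = 3576
Policy A (L := 98):
  K = 126
  L = 98
  E = 149 + 2·126 − 3·98 = 107
  H = 3 − 3·126 − 3·98 + 4·107 = -241
  Z = 174 + 126 + 3·107 − 3·(-241) = 1344
Change in Z: 1344 − 3576 = -2232

-2232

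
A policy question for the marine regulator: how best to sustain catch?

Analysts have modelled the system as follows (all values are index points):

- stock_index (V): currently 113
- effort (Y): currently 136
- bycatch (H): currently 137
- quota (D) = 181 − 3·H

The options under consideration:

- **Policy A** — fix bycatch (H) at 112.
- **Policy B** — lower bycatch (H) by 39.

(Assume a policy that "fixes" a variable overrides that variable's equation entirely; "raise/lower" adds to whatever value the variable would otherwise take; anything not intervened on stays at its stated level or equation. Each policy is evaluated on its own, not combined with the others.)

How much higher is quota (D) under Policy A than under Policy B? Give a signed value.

Policy A (H := 112):
  H = 112
  D = 181 − 3·112 = -155
Policy B (H − 39):
  H = 137 − 39 = 98
  D = 181 − 3·98 = -113
D: -155 − (-113) = -42

-42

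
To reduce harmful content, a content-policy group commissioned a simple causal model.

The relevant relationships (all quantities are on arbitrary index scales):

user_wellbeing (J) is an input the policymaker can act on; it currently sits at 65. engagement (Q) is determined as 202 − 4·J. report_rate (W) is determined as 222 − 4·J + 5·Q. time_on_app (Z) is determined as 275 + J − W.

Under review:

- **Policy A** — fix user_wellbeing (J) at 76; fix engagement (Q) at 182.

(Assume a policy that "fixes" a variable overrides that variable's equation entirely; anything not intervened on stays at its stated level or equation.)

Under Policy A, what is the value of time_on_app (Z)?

Policy A (J := 76, Q := 182):
  J = 76
  Q = 182
  W = 222 − 4·76 + 5·182 = 828
  Z = 275 + 76 − 828 = -477

-477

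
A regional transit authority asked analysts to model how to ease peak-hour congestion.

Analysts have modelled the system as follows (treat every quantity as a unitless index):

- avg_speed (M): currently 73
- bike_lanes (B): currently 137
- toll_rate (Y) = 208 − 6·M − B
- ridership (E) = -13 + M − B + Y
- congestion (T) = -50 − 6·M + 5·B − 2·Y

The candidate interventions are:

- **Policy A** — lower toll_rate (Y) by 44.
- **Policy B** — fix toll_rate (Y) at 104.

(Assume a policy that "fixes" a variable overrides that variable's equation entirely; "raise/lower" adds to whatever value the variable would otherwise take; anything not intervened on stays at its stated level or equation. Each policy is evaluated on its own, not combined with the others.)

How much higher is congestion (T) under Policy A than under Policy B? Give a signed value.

1030

Policy A (Y − 44):
  M = 73
  B = 137
  Y = 208 − 6·73 − 137 (−44 from intervention) = -411
  T = -50 − 6·73 + 5·137 − 2·(-411) = 1019
Policy B (Y := 104):
  M = 73
  B = 137
  Y = 104
  T = -50 − 6·73 + 5·137 − 2·104 = -11
T: 1019 − (-11) = 1030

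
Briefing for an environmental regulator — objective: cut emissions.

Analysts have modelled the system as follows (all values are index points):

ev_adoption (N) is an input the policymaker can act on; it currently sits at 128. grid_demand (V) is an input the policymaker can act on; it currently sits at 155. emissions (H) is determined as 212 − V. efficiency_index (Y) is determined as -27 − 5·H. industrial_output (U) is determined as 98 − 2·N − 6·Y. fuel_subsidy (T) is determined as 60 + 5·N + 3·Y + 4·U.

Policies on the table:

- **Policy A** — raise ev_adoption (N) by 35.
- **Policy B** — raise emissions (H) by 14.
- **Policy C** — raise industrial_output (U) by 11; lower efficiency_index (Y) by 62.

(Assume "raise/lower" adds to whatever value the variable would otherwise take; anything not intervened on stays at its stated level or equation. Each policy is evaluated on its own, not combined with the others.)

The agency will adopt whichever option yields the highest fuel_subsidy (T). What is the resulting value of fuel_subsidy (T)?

Policy A (N + 35):
  N = 128 + 35 = 163
  V = 155
  H = 212 − 155 = 57
  Y = -27 − 5·57 = -312
  U = 98 − 2·163 − 6·(-312) = 1644
  T = 60 + 5·163 + 3·(-312) + 4·1644 = 6515
Policy B (H + 14):
  N = 128
  V = 155
  H = 212 − 155 (+14 from intervention) = 71
  Y = -27 − 5·71 = -382
  U = 98 − 2·128 − 6·(-382) = 2134
  T = 60 + 5·128 + 3·(-382) + 4·2134 = 8090
Policy C (U + 11, Y − 62):
  N = 128
  V = 155
  H = 212 − 155 = 57
  Y = -27 − 5·57 (−62 from intervention) = -374
  U = 98 − 2·128 − 6·(-374) (+11 from intervention) = 2097
  T = 60 + 5·128 + 3·(-374) + 4·2097 = 7966
Comparing — Policy A: T=6515, Policy B: T=8090, Policy C: T=7966. Highest is 8090 (Policy B).

8090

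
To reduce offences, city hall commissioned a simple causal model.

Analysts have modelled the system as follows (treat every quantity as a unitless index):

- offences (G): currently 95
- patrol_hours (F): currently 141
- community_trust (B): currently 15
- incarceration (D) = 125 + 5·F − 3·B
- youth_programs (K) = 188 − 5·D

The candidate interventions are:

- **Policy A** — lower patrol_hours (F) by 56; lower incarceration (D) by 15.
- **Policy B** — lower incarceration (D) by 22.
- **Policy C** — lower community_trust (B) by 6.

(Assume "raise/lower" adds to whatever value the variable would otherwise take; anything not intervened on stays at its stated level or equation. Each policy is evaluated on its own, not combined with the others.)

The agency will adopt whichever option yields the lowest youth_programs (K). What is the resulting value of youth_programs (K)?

-3827

Policy A (F − 56, D − 15):
  F = 141 − 56 = 85
  B = 15
  D = 125 + 5·85 − 3·15 (−15 from intervention) = 490
  K = 188 − 5·490 = -2262
Policy B (D − 22):
  F = 141
  B = 15
  D = 125 + 5·141 − 3·15 (−22 from intervention) = 763
  K = 188 − 5·763 = -3627
Policy C (B − 6):
  F = 141
  B = 15 − 6 = 9
  D = 125 + 5·141 − 3·9 = 803
  K = 188 − 5·803 = -3827
Comparing — Policy A: K=-2262, Policy B: K=-3627, Policy C: K=-3827. Lowest is -3827 (Policy C).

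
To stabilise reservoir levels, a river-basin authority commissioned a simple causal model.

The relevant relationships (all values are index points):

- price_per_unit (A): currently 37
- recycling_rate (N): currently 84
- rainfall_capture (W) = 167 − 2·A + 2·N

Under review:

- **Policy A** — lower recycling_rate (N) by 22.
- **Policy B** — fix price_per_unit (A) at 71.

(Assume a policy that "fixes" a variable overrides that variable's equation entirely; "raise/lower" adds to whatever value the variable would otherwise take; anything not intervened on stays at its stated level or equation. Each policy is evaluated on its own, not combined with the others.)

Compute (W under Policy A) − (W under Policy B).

Policy A (N − 22):
  A = 37
  N = 84 − 22 = 62
  W = 167 − 2·37 + 2·62 = 217
Policy B (A := 71):
  A = 71
  N = 84
  W = 167 − 2·71 + 2·84 = 193
W: 217 − 193 = 24

24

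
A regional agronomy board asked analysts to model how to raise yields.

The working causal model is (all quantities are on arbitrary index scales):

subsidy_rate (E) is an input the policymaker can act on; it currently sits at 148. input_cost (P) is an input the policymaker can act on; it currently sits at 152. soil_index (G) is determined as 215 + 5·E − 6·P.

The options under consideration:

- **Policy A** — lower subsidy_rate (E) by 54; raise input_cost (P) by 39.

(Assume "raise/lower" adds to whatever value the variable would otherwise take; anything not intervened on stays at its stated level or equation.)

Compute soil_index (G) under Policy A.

-461

Policy A (E − 54, P + 39):
  E = 148 − 54 = 94
  P = 152 + 39 = 191
  G = 215 + 5·94 − 6·191 = -461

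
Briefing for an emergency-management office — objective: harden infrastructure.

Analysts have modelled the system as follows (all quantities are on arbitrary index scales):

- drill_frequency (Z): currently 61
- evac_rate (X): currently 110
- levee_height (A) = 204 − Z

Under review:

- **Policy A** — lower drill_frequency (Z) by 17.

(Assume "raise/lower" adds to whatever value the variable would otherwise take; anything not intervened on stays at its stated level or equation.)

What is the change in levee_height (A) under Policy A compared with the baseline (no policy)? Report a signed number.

17

Baseline:
  Z = 61
  A = 204 − 61 = 143
Policy A (Z − 17):
  Z = 61 − 17 = 44
  A = 204 − 44 = 160
Change in A: 160 − 143 = 17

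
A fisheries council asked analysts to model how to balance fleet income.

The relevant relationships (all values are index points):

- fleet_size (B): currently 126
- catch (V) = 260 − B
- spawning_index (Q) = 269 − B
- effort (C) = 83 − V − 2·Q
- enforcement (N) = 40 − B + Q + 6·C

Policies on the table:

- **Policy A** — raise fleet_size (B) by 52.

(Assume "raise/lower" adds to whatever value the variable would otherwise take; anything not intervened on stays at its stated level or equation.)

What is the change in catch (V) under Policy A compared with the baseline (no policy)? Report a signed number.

Baseline:
  B = 126
  V = 260 − 126 = 134
Policy A (B + 52):
  B = 126 + 52 = 178
  V = 260 − 178 = 82
Change in V: 82 − 134 = -52

-52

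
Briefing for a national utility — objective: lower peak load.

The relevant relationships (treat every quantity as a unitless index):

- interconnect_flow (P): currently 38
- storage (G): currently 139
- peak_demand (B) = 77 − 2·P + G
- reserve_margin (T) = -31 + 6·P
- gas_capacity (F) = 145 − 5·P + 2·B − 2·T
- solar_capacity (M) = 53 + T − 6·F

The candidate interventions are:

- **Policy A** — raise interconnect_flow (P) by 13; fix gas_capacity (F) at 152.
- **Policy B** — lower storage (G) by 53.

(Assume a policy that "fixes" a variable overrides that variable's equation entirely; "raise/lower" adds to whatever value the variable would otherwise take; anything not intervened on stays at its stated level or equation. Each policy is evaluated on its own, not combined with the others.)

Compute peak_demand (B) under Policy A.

114

Policy A (P + 13, F := 152):
  P = 38 + 13 = 51
  G = 139
  B = 77 − 2·51 + 139 = 114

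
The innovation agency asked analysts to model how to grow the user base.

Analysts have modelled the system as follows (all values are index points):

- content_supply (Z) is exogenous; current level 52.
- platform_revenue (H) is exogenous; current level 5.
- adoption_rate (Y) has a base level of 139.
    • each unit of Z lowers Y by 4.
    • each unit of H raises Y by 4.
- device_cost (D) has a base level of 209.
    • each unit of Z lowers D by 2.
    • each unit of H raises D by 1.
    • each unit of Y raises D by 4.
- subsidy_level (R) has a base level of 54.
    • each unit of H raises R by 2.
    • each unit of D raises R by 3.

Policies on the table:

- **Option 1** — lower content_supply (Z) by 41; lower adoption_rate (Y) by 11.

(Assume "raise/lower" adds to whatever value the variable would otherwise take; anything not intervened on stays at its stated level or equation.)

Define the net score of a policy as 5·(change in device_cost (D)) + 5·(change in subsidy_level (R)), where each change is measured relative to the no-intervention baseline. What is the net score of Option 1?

Baseline:
  Z = 52
  H = 5
  Y = 139 − 4·52 + 4·5 = -49
  D = 209 − 2·52 + 5 + 4·(-49) = -86
  R = 54 + 2·5 + 3·(-86) = -194
Option 1 (Z − 41, Y − 11):
  Z = 52 − 41 = 11
  H = 5
  Y = 139 − 4·11 + 4·5 (−11 from intervention) = 104
  D = 209 − 2·11 + 5 + 4·104 = 608
  R = 54 + 2·5 + 3·608 = 1888
ΔD = 608 − (-86) = 694; ΔR = 1888 − (-194) = 2082
Score = 5·694 + 5·2082 = 13880

13880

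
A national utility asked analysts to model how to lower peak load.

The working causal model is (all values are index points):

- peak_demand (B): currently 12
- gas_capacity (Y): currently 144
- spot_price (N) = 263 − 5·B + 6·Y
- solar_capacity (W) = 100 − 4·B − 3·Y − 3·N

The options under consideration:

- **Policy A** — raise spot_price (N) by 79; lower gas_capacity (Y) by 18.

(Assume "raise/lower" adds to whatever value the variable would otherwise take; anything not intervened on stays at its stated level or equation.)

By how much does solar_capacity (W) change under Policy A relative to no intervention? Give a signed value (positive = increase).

Baseline:
  B = 12
  Y = 144
  N = 263 − 5·12 + 6·144 = 1067
  W = 100 − 4·12 − 3·144 − 3·1067 = -3581
Policy A (N + 79, Y − 18):
  B = 12
  Y = 144 − 18 = 126
  N = 263 − 5·12 + 6·126 (+79 from intervention) = 1038
  W = 100 − 4·12 − 3·126 − 3·1038 = -3440
Change in W: -3440 − (-3581) = 141

141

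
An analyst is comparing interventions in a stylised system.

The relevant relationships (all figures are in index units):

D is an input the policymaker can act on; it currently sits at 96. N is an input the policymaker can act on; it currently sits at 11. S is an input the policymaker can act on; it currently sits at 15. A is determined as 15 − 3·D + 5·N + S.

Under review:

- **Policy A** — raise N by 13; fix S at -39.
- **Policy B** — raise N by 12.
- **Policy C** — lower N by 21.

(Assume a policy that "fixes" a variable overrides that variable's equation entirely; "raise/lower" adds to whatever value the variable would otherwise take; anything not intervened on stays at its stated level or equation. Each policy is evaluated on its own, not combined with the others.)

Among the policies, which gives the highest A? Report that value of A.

-143

Policy A (N + 13, S := -39):
  D = 96
  N = 11 + 13 = 24
  S = -39
  A = 15 − 3·96 + 5·24 + (-39) = -192
Policy B (N + 12):
  D = 96
  N = 11 + 12 = 23
  S = 15
  A = 15 − 3·96 + 5·23 + 15 = -143
Policy C (N − 21):
  D = 96
  N = 11 − 21 = -10
  S = 15
  A = 15 − 3·96 + 5·(-10) + 15 = -308
Comparing — Policy A: A=-192, Policy B: A=-143, Policy C: A=-308. Highest is -143 (Policy B).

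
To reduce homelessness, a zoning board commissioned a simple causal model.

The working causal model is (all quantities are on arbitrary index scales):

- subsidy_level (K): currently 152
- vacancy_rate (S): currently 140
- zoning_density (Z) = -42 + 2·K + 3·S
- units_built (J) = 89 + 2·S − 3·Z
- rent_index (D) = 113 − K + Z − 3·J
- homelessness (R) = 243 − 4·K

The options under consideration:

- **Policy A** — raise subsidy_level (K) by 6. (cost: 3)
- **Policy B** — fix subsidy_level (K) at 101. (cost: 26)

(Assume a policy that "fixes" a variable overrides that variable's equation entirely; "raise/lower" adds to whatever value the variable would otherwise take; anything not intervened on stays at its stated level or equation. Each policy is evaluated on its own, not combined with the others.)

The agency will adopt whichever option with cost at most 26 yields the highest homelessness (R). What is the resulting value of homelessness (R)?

Policy A (K + 6):
  K = 152 + 6 = 158
  R = 243 − 4·158 = -389
Policy B (K := 101):
  K = 101
  R = 243 − 4·101 = -161
Comparing — Policy A: R=-389, Policy B: R=-161. Highest is -161 (Policy B).

-161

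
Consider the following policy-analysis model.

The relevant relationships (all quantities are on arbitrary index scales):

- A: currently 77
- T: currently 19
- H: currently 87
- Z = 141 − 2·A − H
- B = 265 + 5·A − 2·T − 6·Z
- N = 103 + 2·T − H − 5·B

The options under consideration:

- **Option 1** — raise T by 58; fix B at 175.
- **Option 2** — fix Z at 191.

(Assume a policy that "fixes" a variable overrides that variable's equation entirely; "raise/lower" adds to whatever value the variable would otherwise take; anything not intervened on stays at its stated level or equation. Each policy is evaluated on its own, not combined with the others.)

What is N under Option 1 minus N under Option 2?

-3429

Option 1 (T + 58, B := 175):
  A = 77
  T = 19 + 58 = 77
  H = 87
  Z = 141 − 2·77 − 87 = -100
  B = 175
  N = 103 + 2·77 − 87 − 5·175 = -705
Option 2 (Z := 191):
  A = 77
  T = 19
  H = 87
  Z = 191
  B = 265 + 5·77 − 2·19 − 6·191 = -534
  N = 103 + 2·19 − 87 − 5·(-534) = 2724
N: -705 − 2724 = -3429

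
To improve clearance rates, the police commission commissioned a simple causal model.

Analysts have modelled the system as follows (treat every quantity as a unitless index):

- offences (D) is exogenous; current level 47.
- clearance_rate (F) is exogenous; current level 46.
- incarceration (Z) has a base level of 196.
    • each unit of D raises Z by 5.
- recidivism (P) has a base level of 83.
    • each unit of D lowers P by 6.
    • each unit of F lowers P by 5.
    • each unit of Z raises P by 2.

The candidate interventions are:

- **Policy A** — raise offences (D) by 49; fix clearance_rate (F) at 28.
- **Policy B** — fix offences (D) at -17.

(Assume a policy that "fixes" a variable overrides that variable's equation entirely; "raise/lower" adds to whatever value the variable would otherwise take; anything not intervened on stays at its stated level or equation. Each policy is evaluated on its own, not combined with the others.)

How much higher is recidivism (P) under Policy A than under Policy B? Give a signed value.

542

Policy A (D + 49, F := 28):
  D = 47 + 49 = 96
  F = 28
  Z = 196 + 5·96 = 676
  P = 83 − 6·96 − 5·28 + 2·676 = 719
Policy B (D := -17):
  D = -17
  F = 46
  Z = 196 + 5·(-17) = 111
  P = 83 − 6·(-17) − 5·46 + 2·111 = 177
P: 719 − 177 = 542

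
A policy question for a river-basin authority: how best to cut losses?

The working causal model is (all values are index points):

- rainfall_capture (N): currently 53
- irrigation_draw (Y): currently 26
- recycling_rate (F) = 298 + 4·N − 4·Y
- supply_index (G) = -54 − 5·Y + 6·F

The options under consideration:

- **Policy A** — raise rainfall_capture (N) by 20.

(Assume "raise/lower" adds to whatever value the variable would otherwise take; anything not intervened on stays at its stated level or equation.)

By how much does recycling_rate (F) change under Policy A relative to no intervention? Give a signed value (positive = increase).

Baseline:
  N = 53
  Y = 26
  F = 298 + 4·53 − 4·26 = 406
Policy A (N + 20):
  N = 53 + 20 = 73
  Y = 26
  F = 298 + 4·73 − 4·26 = 486
Change in F: 486 − 406 = 80

80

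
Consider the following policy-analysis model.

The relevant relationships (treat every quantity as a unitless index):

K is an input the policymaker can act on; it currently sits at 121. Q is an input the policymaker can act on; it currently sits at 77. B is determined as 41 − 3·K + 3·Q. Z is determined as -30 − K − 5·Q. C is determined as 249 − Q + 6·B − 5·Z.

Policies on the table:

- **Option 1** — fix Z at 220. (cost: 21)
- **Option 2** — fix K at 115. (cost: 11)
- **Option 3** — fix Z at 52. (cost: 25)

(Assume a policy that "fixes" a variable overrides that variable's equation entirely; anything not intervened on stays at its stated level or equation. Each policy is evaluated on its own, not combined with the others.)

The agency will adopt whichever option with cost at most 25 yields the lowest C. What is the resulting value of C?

-1474

Option 1 (Z := 220):
  K = 121
  Q = 77
  B = 41 − 3·121 + 3·77 = -91
  Z = 220
  C = 249 − 77 + 6·(-91) − 5·220 = -1474
Option 2 (K := 115):
  K = 115
  Q = 77
  B = 41 − 3·115 + 3·77 = -73
  Z = -30 − 115 − 5·77 = -530
  C = 249 − 77 + 6·(-73) − 5·(-530) = 2384
Option 3 (Z := 52):
  K = 121
  Q = 77
  B = 41 − 3·121 + 3·77 = -91
  Z = 52
  C = 249 − 77 + 6·(-91) − 5·52 = -634
Comparing — Option 1: C=-1474, Option 2: C=2384, Option 3: C=-634. Lowest is -1474 (Option 1).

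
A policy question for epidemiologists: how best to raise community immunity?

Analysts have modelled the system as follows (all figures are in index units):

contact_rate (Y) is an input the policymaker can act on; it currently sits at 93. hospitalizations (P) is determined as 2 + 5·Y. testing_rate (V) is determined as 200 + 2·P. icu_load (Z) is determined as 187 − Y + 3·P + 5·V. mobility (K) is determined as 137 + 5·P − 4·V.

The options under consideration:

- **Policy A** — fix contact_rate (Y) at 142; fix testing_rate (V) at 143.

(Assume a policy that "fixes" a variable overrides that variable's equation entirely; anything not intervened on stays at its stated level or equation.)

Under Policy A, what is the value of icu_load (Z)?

2896

Policy A (Y := 142, V := 143):
  Y = 142
  P = 2 + 5·142 = 712
  V = 143
  Z = 187 − 142 + 3·712 + 5·143 = 2896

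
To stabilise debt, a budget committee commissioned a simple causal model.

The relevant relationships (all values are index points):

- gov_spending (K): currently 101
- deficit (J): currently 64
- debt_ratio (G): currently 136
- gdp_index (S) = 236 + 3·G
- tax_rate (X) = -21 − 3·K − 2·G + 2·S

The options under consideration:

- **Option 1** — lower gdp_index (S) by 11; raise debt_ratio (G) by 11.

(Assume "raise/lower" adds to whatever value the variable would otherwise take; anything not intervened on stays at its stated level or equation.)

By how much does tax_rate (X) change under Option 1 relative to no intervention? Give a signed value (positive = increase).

Baseline:
  K = 101
  G = 136
  S = 236 + 3·136 = 644
  X = -21 − 3·101 − 2·136 + 2·644 = 692
Option 1 (S − 11, G + 11):
  K = 101
  G = 136 + 11 = 147
  S = 236 + 3·147 (−11 from intervention) = 666
  X = -21 − 3·101 − 2·147 + 2·666 = 714
Change in X: 714 − 692 = 22

22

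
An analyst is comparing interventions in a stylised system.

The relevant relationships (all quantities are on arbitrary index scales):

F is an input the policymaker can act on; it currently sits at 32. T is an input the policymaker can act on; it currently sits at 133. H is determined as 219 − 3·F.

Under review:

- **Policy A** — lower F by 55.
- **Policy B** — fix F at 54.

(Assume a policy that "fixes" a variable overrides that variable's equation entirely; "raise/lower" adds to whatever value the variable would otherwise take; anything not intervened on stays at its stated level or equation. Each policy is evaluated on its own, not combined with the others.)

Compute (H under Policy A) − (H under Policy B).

Policy A (F − 55):
  F = 32 − 55 = -23
  H = 219 − 3·(-23) = 288
Policy B (F := 54):
  F = 54
  H = 219 − 3·54 = 57
H: 288 − 57 = 231

231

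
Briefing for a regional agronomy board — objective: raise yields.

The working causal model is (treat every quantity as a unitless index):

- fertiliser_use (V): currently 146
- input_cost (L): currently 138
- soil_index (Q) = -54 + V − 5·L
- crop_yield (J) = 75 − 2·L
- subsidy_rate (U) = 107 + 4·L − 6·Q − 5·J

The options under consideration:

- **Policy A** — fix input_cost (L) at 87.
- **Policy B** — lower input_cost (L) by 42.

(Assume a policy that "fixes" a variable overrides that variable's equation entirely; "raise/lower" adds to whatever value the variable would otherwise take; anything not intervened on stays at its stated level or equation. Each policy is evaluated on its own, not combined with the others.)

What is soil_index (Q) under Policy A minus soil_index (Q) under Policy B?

45

Policy A (L := 87):
  V = 146
  L = 87
  Q = -54 + 146 − 5·87 = -343
Policy B (L − 42):
  V = 146
  L = 138 − 42 = 96
  Q = -54 + 146 − 5·96 = -388
Q: -343 − (-388) = 45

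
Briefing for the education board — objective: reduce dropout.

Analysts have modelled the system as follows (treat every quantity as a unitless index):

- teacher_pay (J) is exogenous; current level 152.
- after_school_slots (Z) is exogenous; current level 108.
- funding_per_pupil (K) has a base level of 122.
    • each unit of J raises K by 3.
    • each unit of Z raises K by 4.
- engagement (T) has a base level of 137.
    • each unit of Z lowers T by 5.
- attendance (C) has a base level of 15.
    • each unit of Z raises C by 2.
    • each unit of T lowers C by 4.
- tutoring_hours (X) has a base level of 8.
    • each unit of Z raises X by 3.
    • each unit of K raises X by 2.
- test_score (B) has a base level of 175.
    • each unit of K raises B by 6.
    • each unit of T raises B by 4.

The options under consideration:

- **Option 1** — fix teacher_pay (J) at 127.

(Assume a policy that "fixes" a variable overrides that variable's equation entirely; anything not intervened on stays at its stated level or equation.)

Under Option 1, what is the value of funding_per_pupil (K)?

935

Option 1 (J := 127):
  J = 127
  Z = 108
  K = 122 + 3·127 + 4·108 = 935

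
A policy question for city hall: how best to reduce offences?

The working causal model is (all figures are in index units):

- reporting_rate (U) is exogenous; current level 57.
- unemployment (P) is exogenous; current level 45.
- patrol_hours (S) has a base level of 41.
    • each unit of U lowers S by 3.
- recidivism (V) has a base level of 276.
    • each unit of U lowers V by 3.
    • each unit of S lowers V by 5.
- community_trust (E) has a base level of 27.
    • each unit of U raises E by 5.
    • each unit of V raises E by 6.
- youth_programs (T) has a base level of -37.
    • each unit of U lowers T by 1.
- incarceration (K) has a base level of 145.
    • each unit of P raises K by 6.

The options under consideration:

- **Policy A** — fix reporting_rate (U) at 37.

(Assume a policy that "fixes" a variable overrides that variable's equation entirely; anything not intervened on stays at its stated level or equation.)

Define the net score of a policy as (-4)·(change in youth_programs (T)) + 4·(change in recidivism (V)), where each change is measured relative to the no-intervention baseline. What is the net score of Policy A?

Baseline:
  U = 57
  S = 41 − 3·57 = -130
  V = 276 − 3·57 − 5·(-130) = 755
  T = -37 − 57 = -94
Policy A (U := 37):
  U = 37
  S = 41 − 3·37 = -70
  V = 276 − 3·37 − 5·(-70) = 515
  T = -37 − 37 = -74
ΔT = -74 − (-94) = 20; ΔV = 515 − 755 = -240
Score = (-4)·20 + 4·(-240) = -1040

-1040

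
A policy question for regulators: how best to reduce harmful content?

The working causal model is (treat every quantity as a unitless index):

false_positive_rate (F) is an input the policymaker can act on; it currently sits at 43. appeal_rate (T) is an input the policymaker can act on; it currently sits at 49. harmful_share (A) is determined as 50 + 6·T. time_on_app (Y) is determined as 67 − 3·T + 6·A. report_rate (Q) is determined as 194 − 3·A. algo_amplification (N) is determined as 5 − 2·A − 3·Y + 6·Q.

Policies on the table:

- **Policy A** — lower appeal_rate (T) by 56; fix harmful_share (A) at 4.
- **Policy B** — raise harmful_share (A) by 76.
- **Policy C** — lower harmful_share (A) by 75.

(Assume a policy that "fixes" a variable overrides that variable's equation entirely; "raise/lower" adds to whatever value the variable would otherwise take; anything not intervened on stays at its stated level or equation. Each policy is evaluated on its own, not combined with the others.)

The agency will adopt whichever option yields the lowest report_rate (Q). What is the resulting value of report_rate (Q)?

-1066

Policy A (T − 56, A := 4):
  T = 49 − 56 = -7
  A = 4
  Q = 194 − 3·4 = 182
Policy B (A + 76):
  T = 49
  A = 50 + 6·49 (+76 from intervention) = 420
  Q = 194 − 3·420 = -1066
Policy C (A − 75):
  T = 49
  A = 50 + 6·49 (−75 from intervention) = 269
  Q = 194 − 3·269 = -613
Comparing — Policy A: Q=182, Policy B: Q=-1066, Policy C: Q=-613. Lowest is -1066 (Policy B).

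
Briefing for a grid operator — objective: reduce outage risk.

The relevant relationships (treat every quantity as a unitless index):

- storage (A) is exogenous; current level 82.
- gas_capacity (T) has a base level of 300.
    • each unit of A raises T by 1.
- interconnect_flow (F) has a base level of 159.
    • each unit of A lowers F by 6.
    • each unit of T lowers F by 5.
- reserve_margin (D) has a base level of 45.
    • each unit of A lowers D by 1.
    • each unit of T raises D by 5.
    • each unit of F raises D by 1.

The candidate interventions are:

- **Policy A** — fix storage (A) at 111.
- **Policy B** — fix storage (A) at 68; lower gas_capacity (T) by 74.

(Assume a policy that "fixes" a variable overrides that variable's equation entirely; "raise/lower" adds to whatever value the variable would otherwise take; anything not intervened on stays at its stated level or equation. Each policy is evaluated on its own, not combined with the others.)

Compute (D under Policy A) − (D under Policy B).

-301

Policy A (A := 111):
  A = 111
  T = 300 + 111 = 411
  F = 159 − 6·111 − 5·411 = -2562
  D = 45 − 111 + 5·411 + (-2562) = -573
Policy B (A := 68, T − 74):
  A = 68
  T = 300 + 68 (−74 from intervention) = 294
  F = 159 − 6·68 − 5·294 = -1719
  D = 45 − 68 + 5·294 + (-1719) = -272
D: -573 − (-272) = -301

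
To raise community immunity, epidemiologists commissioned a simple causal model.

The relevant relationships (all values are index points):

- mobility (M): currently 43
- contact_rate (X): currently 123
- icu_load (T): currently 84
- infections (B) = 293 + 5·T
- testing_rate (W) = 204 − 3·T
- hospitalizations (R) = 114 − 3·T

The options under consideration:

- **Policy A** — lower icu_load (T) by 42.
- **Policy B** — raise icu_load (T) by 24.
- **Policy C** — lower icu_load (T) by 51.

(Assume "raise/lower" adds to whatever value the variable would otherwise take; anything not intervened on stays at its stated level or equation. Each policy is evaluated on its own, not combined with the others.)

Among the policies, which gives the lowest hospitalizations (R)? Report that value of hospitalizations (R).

Policy A (T − 42):
  T = 84 − 42 = 42
  R = 114 − 3·42 = -12
Policy B (T + 24):
  T = 84 + 24 = 108
  R = 114 − 3·108 = -210
Policy C (T − 51):
  T = 84 − 51 = 33
  R = 114 − 3·33 = 15
Comparing — Policy A: R=-12, Policy B: R=-210, Policy C: R=15. Lowest is -210 (Policy B).

-210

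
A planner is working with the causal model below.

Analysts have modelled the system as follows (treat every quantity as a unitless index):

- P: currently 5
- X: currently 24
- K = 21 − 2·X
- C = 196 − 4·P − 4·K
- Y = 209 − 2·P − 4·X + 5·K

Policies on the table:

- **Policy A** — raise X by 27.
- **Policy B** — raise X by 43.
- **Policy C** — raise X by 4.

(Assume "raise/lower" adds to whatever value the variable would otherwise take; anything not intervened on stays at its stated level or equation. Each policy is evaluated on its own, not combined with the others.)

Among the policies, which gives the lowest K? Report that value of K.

-113

Policy A (X + 27):
  X = 24 + 27 = 51
  K = 21 − 2·51 = -81
Policy B (X + 43):
  X = 24 + 43 = 67
  K = 21 − 2·67 = -113
Policy C (X + 4):
  X = 24 + 4 = 28
  K = 21 − 2·28 = -35
Comparing — Policy A: K=-81, Policy B: K=-113, Policy C: K=-35. Lowest is -113 (Policy B).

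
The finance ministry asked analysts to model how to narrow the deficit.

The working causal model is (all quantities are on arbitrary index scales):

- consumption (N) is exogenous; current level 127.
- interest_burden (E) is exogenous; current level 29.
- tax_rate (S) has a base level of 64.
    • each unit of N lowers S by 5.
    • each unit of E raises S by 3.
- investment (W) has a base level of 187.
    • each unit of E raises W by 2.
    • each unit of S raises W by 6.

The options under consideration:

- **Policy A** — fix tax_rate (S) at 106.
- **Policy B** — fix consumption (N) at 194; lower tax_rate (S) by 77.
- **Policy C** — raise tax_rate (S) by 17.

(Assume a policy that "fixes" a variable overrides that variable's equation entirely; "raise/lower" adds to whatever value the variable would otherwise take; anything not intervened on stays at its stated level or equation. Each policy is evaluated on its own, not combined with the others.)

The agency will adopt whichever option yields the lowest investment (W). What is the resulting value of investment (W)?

Policy A (S := 106):
  N = 127
  E = 29
  S = 106
  W = 187 + 2·29 + 6·106 = 881
Policy B (N := 194, S − 77):
  N = 194
  E = 29
  S = 64 − 5·194 + 3·29 (−77 from intervention) = -896
  W = 187 + 2·29 + 6·(-896) = -5131
Policy C (S + 17):
  N = 127
  E = 29
  S = 64 − 5·127 + 3·29 (+17 from intervention) = -467
  W = 187 + 2·29 + 6·(-467) = -2557
Comparing — Policy A: W=881, Policy B: W=-5131, Policy C: W=-2557. Lowest is -5131 (Policy B).

-5131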